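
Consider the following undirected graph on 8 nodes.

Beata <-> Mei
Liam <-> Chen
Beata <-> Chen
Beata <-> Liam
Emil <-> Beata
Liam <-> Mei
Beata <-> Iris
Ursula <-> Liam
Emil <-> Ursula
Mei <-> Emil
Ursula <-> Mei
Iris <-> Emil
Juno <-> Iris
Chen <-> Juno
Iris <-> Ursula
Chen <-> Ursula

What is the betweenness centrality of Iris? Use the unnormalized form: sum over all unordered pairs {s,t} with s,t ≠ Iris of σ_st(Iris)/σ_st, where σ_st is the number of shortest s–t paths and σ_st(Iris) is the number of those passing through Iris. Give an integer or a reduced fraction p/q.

27/10

Pairs whose geodesics pass through Iris — Mei–Juno: 3/6; Ursula–Juno: 1/2; Ursula–Beata: 1/5; Juno–Emil: 1; Juno–Beata: 1/2.
All other pairs contribute 0.
Summing the contributions gives betweenness(Iris) = 27/10.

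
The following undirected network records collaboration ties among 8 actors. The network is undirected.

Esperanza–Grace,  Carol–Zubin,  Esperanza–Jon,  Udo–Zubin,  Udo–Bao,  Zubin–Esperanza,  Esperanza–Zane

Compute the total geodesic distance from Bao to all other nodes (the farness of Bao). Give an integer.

21

Distances from Bao: Carol:3, Esperanza:3, Grace:4, Jon:4, Udo:1, Zane:4, Zubin:2.
Sum = 3 + 3 + 4 + 4 + 1 + 4 + 2 = 21.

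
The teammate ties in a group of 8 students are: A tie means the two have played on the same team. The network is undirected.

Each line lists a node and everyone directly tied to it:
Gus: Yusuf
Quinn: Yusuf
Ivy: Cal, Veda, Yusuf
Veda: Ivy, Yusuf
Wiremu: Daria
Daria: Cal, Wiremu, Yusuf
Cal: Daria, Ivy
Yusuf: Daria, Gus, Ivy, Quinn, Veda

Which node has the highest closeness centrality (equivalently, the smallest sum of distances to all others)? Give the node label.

Farness (sum of distances to all others) for each node — Cal:14, Daria:11, Gus:15, Ivy:12, Quinn:15, Veda:13, Wiremu:17, Yusuf:9.
The smallest farness is 9, for Yusuf, so Yusuf has the highest closeness.

Yusuf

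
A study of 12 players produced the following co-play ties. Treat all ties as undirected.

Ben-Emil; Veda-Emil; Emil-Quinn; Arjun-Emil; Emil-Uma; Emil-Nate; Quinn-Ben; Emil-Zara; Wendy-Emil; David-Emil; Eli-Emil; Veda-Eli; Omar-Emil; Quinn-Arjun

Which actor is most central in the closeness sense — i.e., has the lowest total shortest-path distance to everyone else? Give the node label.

Farness (sum of distances to all others) for each node — Arjun:20, Ben:20, David:21, Eli:20, Emil:11, Nate:21, Omar:21, Quinn:19, Uma:21, Veda:20, Wendy:21, Zara:21.
The smallest farness is 11, for Emil, so Emil has the highest closeness.

Emil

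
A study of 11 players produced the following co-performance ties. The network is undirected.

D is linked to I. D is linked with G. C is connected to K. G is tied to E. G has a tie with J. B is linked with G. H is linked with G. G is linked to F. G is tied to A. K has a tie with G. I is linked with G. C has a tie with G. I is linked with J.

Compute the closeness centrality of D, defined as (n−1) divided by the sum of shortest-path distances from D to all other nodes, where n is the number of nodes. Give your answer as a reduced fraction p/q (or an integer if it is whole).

5/9

Distances from D: A:2, B:2, C:2, E:2, F:2, G:1, H:2, I:1, J:2, K:2. Sum = 18.
n = 11, so closeness = 10/18 = 5/9.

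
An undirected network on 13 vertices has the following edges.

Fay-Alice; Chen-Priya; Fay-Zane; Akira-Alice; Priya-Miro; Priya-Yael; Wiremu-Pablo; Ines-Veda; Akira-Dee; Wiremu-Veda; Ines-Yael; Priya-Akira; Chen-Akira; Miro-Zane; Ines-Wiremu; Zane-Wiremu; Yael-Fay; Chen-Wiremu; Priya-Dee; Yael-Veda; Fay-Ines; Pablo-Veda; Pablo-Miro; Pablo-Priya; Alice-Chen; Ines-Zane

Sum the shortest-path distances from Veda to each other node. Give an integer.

Distances from Veda: Akira:3, Alice:3, Chen:2, Dee:3, Fay:2, Ines:1, Miro:2, Pablo:1, Priya:2, Wiremu:1, Yael:1, Zane:2.
Sum = 3 + 3 + 2 + 3 + 2 + 1 + 2 + 1 + 2 + 1 + 1 + 2 = 23.

23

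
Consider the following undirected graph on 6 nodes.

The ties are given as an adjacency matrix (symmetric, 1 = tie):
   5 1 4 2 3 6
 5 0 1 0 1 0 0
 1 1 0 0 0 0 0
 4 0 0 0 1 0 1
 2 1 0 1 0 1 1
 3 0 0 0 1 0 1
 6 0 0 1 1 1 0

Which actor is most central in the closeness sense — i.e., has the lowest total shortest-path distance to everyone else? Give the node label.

2

Farness (sum of distances to all others) for each node — 1:12, 2:6, 3:9, 4:9, 5:8, 6:8.
The smallest farness is 6, for 2, so 2 has the highest closeness.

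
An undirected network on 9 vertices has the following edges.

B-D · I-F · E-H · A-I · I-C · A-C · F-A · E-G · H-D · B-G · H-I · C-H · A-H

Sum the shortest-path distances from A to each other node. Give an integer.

14

Distances from A: B:3, C:1, D:2, E:2, F:1, G:3, H:1, I:1.
Sum = 3 + 1 + 2 + 2 + 1 + 3 + 1 + 1 = 14.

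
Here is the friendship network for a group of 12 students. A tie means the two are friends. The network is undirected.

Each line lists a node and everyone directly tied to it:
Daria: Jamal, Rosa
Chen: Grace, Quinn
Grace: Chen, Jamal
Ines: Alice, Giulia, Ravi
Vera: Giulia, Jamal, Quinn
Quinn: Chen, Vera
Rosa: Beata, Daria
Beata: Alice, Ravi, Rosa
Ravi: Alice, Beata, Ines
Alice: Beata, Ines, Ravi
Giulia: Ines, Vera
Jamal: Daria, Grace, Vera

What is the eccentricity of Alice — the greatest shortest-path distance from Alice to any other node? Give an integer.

5

Distances from Alice: Beata:1, Chen:5, Daria:3, Giulia:2, Grace:5, Ines:1, Jamal:4, Quinn:4, Ravi:1, Rosa:2, Vera:3.
The largest is 5 (to Grace and Chen), so the eccentricity of Alice is 5.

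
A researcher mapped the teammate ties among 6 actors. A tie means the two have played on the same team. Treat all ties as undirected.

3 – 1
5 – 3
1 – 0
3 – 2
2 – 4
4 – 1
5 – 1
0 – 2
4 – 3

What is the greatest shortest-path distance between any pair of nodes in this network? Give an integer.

2

Eccentricity of each node (its greatest distance to any other): 0:2, 1:2, 2:2, 3:2, 4:2, 5:2.
The maximum eccentricity is 2, realized for instance by the pair 3–0 via 3 – 1 – 0. So the diameter is 2.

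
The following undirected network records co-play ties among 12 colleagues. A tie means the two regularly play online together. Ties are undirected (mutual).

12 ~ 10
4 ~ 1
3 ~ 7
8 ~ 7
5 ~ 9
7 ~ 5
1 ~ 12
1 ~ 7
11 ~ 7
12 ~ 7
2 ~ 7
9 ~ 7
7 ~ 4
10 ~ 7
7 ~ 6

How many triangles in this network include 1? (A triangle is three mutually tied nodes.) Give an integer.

1's neighbors: 4, 7, and 12.
Neighbor pairs that are themselves tied: 1–4–7; 1–7–12. Each forms one triangle with 1, for 2 in total.

2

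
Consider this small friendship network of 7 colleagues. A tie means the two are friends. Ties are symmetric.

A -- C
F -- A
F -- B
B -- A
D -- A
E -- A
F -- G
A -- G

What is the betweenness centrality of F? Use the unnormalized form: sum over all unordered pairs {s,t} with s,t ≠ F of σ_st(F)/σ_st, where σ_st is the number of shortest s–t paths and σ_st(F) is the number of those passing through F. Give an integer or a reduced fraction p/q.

Pairs whose geodesics pass through F — B–G: 1/2.
All other pairs contribute 0.
Summing the contributions gives betweenness(F) = 1/2.

1/2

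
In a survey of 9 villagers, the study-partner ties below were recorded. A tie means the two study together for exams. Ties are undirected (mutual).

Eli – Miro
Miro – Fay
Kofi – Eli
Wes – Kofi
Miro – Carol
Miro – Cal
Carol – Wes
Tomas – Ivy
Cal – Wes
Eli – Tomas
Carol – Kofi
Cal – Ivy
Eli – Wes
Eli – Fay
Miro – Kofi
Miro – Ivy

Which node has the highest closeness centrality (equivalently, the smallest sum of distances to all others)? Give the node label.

Farness (sum of distances to all others) for each node — Cal:13, Carol:14, Eli:11, Fay:14, Ivy:13, Kofi:12, Miro:10, Tomas:15, Wes:12.
The smallest farness is 10, for Miro, so Miro has the highest closeness.

Miro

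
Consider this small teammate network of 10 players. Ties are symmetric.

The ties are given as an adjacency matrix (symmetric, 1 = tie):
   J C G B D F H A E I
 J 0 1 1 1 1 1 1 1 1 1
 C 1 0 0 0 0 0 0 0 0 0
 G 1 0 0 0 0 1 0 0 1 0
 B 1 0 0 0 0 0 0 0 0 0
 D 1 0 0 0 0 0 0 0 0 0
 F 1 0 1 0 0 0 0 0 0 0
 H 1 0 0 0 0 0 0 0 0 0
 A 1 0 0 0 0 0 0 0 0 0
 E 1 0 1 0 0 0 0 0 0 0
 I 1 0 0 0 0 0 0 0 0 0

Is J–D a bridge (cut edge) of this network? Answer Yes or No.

Yes

Without the J–D edge there is no alternate route between J and D, so the network disconnects. It is a bridge.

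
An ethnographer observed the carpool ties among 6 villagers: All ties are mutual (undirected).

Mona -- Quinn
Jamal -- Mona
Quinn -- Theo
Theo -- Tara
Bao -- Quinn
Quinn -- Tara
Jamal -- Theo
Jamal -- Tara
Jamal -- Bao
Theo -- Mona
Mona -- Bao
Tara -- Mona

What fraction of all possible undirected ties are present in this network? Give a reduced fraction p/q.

4/5

There are 12 edges and 6 nodes, so the maximum possible is C(6,2) = 15.
Density = 12/15 = 4/5.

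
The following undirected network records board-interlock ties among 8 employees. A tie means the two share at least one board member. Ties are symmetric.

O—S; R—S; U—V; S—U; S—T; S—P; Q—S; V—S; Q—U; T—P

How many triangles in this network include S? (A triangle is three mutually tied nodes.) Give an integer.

S's neighbors: O, P, Q, R, T, U, and V.
Neighbor pairs that are themselves tied: S–P–T; S–Q–U; S–U–V. Each forms one triangle with S, for 3 in total.

3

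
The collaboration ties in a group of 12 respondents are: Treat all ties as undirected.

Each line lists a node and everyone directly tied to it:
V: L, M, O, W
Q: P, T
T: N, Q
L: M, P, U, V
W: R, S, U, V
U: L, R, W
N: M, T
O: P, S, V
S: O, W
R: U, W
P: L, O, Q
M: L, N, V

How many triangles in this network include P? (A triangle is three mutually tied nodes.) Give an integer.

0

P's neighbors are L, O, and Q, but none of them are tied to each other, so no triangle contains P.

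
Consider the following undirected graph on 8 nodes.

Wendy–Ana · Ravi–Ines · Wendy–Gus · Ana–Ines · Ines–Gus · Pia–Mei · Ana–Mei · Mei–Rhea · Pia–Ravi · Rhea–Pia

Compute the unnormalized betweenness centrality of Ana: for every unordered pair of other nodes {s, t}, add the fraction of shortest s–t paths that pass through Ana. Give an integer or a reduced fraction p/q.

Pairs whose geodesics pass through Ana — Ravi–Wendy: 1/2; Pia–Wendy: 1; Rhea–Wendy: 1; Rhea–Gus: 2/3; Rhea–Ines: 1/2; Mei–Wendy: 1; Mei–Gus: 2/2; Mei–Ines: 1; Wendy–Ines: 1/2.
All other pairs contribute 0.
Summing the contributions gives betweenness(Ana) = 43/6.

43/6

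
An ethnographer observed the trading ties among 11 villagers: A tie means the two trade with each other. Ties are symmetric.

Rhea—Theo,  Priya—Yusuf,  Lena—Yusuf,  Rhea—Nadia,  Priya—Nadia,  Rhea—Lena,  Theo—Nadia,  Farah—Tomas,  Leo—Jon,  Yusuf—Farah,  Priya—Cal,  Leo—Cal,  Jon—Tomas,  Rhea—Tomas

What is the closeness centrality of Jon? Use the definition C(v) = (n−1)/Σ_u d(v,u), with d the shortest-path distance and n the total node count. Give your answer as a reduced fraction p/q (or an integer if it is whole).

Distances from Jon: Cal:2, Farah:2, Lena:3, Leo:1, Nadia:3, Priya:3, Rhea:2, Theo:3, Tomas:1, Yusuf:3. Sum = 23.
n = 11, so closeness = 10/23.

10/23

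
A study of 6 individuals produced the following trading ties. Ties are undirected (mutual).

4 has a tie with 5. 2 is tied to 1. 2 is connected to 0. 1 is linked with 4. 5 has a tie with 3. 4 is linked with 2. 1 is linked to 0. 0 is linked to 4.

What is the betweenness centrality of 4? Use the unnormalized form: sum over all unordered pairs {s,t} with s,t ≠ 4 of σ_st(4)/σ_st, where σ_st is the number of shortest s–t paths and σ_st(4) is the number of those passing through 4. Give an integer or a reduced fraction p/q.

6

Pairs whose geodesics pass through 4 — 3–0: 1; 3–1: 1; 3–2: 1; 5–0: 1; 5–1: 1; 5–2: 1.
All other pairs contribute 0.
Summing the contributions gives betweenness(4) = 6.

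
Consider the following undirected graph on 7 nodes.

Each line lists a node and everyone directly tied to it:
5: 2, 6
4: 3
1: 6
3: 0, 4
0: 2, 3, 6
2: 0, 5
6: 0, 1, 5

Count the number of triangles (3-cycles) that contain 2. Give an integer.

2's neighbors are 0 and 5, but none of them are tied to each other, so no triangle contains 2.

0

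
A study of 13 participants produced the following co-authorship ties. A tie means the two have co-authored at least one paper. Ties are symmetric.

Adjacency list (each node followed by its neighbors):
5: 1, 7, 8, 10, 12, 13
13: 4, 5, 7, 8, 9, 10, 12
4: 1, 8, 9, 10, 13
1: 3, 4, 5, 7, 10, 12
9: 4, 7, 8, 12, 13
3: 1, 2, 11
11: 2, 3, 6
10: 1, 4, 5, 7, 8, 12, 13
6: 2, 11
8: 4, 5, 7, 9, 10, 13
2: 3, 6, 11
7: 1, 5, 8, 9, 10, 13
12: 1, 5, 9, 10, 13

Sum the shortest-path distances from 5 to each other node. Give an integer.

Distances from 5: 1:1, 2:3, 3:2, 4:2, 6:4, 7:1, 8:1, 9:2, 10:1, 11:3, 12:1, 13:1.
Sum = 1 + 3 + 2 + 2 + 4 + 1 + 1 + 2 + 1 + 3 + 1 + 1 = 22.

22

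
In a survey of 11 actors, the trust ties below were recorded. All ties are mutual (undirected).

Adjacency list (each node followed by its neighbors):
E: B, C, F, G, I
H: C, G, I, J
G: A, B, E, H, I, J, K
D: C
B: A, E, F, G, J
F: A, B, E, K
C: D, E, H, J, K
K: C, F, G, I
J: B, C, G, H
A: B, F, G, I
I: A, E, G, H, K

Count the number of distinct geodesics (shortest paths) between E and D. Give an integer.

The shortest distance is 2, and the only length-2 path is E–C–D. So there is exactly 1 shortest path.

1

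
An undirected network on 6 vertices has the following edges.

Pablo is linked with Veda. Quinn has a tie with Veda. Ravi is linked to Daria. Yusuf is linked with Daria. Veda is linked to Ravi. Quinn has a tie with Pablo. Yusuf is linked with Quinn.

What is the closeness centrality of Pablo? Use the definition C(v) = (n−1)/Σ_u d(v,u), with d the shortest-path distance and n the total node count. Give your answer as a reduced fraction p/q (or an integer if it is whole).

5/9

Distances from Pablo: Daria:3, Quinn:1, Ravi:2, Veda:1, Yusuf:2. Sum = 9.
n = 6, so closeness = 5/9.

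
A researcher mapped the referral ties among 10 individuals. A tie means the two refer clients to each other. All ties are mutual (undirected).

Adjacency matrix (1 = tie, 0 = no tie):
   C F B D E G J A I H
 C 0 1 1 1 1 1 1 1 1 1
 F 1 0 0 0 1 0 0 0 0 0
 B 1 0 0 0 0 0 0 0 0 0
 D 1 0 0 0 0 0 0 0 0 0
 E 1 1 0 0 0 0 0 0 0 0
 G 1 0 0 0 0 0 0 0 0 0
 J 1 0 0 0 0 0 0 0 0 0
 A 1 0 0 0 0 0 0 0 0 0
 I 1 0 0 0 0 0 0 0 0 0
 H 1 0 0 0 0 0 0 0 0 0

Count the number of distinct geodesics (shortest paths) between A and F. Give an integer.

The shortest distance is 2, and the only length-2 path is A–C–F. So there is exactly 1 shortest path.

1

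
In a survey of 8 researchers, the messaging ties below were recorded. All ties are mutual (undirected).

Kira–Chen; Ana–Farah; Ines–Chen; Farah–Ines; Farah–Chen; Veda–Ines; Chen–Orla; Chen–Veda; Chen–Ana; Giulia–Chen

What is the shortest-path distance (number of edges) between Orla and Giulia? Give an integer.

2

One shortest route is Orla – Chen – Giulia, which uses 2 edges, and Orla and Giulia are not directly tied, so nothing shorter exists. So d(Orla,Giulia) = 2.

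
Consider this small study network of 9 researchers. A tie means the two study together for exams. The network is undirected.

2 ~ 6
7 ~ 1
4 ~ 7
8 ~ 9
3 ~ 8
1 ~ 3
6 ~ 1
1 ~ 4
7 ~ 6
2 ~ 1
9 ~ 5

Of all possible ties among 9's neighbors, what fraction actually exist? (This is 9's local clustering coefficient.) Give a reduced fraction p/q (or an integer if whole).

9's neighbors: 5 and 8 (k = 2).
Possible neighbor pairs: C(2,2) = 1. Edges among them: none → e = 0.
Clustering(9) = 0/1.

0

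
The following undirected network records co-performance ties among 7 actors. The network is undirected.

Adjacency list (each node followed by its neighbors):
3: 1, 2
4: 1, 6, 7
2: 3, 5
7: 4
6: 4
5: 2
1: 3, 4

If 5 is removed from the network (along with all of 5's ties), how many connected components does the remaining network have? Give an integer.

1

5's neighbors (2) remain reachable from one another through other ties, so the rest of the network stays in one piece.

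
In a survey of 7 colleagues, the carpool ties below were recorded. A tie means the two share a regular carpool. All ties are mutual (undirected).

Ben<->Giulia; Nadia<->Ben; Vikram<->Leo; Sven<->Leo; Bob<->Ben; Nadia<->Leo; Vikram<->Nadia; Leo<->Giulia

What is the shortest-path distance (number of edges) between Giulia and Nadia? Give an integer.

One shortest route is Giulia – Ben – Nadia, which uses 2 edges, and Giulia and Nadia are not directly tied, so nothing shorter exists. So d(Giulia,Nadia) = 2.

2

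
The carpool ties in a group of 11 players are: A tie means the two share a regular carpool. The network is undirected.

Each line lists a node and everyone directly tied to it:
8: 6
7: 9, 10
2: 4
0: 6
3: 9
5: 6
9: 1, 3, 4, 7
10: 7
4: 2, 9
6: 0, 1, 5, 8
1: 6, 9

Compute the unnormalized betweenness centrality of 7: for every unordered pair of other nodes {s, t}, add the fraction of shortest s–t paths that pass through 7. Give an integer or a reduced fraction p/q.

9

Pairs whose geodesics pass through 7 — 2–10: 1; 0–10: 1; 10–4: 1; 10–1: 1; 10–9: 1; 10–5: 1; 10–3: 1; 10–6: 1; 10–8: 1.
All other pairs contribute 0.
Summing the contributions gives betweenness(7) = 9.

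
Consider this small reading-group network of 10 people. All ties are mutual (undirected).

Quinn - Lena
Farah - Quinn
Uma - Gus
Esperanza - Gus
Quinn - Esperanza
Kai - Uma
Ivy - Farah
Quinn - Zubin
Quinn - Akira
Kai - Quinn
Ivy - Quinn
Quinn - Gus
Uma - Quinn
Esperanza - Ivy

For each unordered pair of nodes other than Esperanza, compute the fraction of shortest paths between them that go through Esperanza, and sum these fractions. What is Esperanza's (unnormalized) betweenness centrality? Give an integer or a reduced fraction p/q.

Pairs whose geodesics pass through Esperanza — Ivy–Gus: 1/2.
All other pairs contribute 0.
Summing the contributions gives betweenness(Esperanza) = 1/2.

1/2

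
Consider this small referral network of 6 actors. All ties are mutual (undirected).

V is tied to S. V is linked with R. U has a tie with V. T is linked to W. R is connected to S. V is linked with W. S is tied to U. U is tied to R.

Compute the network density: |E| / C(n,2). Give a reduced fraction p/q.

8/15

There are 8 edges and 6 nodes, so the maximum possible is C(6,2) = 15.
Density = 8/15.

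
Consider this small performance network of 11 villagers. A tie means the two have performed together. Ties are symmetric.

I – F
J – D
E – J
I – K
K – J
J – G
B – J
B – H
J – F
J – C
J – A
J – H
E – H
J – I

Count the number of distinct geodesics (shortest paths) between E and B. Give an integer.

2

The shortest distance is 2. The length-2 paths are: E–J–B; E–H–B.
That gives 2 distinct shortest paths.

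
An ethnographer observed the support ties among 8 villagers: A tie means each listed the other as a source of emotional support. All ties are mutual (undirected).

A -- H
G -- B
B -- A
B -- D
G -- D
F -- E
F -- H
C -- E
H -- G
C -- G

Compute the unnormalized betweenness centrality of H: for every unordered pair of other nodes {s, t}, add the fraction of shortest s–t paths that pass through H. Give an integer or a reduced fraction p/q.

Pairs whose geodesics pass through H — F–G: 1; F–D: 1; F–B: 2/2; F–A: 1; E–A: 1; C–A: 1/2; G–A: 1/2.
All other pairs contribute 0.
Summing the contributions gives betweenness(H) = 6.

6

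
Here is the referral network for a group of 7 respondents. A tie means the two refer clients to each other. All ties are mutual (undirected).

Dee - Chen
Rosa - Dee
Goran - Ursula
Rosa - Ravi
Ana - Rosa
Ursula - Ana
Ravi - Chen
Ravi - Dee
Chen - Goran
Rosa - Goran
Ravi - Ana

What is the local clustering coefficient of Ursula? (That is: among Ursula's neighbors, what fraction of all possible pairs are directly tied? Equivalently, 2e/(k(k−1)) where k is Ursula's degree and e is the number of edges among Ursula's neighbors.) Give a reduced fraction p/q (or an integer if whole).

Ursula's neighbors: Ana and Goran (k = 2).
Possible neighbor pairs: C(2,2) = 1. Edges among them: none → e = 0.
Clustering(Ursula) = 0/1.

0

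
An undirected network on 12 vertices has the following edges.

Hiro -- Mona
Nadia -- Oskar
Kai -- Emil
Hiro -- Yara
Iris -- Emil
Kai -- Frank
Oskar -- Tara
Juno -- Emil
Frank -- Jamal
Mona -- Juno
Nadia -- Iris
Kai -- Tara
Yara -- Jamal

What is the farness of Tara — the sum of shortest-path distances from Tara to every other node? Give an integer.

Distances from Tara: Emil:2, Frank:2, Hiro:5, Iris:3, Jamal:3, Juno:3, Kai:1, Mona:4, Nadia:2, Oskar:1, Yara:4.
Sum = 2 + 2 + 5 + 3 + 3 + 3 + 1 + 4 + 2 + 1 + 4 = 30.

30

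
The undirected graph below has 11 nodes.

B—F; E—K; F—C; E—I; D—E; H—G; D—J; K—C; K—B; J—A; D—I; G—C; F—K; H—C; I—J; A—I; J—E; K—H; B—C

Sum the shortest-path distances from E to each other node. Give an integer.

17

Distances from E: A:2, B:2, C:2, D:1, F:2, G:3, H:2, I:1, J:1, K:1.
Sum = 2 + 2 + 2 + 1 + 2 + 3 + 2 + 1 + 1 + 1 = 17.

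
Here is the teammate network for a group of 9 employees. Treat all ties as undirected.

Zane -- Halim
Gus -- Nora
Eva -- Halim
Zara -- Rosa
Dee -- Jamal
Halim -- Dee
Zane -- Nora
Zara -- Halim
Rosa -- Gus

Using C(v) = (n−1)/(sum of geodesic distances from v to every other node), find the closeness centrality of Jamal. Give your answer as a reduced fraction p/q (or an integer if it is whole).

Distances from Jamal: Dee:1, Eva:3, Gus:5, Halim:2, Nora:4, Rosa:4, Zane:3, Zara:3. Sum = 25.
n = 9, so closeness = 8/25.

8/25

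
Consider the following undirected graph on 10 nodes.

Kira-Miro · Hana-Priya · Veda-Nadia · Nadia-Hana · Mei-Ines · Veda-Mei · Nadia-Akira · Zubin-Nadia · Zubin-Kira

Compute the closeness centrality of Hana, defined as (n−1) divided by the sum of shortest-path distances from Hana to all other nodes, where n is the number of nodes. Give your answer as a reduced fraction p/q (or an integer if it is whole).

Distances from Hana: Akira:2, Ines:4, Kira:3, Mei:3, Miro:4, Nadia:1, Priya:1, Veda:2, Zubin:2. Sum = 22.
n = 10, so closeness = 9/22.

9/22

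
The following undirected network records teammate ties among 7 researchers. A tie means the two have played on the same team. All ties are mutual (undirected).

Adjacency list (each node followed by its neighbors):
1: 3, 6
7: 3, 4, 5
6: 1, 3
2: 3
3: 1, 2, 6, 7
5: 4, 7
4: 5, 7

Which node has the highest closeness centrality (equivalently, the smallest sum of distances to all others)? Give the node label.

3

Farness (sum of distances to all others) for each node — 1:12, 2:13, 3:8, 4:13, 5:13, 6:12, 7:9.
The smallest farness is 8, for 3, so 3 has the highest closeness.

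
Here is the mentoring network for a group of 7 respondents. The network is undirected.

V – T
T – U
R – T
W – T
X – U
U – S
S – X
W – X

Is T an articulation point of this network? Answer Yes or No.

Removing T leaves {V} with no path to {S, U, W, and X}, so the network splits into 3 components. T is a cut vertex.

Yes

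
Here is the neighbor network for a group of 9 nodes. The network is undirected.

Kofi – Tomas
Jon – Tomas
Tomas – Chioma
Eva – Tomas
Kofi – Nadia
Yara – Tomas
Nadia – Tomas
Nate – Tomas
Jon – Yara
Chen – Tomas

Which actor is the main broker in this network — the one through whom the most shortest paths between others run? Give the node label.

Unnormalized betweenness of each node: Chen:0, Chioma:0, Eva:0, Jon:0, Kofi:0, Nadia:0, Nate:0, Tomas:26, Yara:0.
Tomas has the largest value, 26, making it the main broker — the node through which the most shortest paths run.

Tomas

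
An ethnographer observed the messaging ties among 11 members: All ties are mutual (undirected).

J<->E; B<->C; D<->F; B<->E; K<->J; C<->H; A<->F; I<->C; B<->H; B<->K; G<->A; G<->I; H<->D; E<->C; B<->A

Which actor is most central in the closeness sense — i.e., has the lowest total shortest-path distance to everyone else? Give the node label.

Farness (sum of distances to all others) for each node — A:18, B:15, C:17, D:24, E:20, F:24, G:24, H:19, I:22, J:27, K:22.
The smallest farness is 15, for B, so B has the highest closeness.

B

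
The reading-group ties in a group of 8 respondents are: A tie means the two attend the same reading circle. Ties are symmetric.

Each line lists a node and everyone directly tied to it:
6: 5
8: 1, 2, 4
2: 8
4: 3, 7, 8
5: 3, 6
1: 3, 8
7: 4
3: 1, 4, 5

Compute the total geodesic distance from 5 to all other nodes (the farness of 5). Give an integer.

16

Distances from 5: 1:2, 2:4, 3:1, 4:2, 6:1, 7:3, 8:3.
Sum = 2 + 4 + 1 + 2 + 1 + 3 + 3 = 16.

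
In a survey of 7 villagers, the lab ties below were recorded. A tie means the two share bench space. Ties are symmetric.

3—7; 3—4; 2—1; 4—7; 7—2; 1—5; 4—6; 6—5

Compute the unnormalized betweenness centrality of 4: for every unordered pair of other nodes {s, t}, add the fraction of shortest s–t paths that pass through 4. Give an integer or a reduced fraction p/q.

Pairs whose geodesics pass through 4 — 2–6: 1/2; 7–6: 1; 7–5: 1/2; 3–6: 1; 3–5: 1.
All other pairs contribute 0.
Summing the contributions gives betweenness(4) = 4.

4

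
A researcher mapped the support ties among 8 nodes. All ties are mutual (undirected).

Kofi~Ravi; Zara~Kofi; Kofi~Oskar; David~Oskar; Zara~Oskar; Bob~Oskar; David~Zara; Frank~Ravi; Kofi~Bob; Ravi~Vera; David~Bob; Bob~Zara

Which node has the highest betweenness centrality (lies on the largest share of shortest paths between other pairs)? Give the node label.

Unnormalized betweenness of each node: Bob:4/3, David:0, Frank:0, Kofi:12, Oskar:4/3, Ravi:11, Vera:0, Zara:4/3.
Kofi has the largest value, 12, making it the main broker — the node through which the most shortest paths run.

Kofi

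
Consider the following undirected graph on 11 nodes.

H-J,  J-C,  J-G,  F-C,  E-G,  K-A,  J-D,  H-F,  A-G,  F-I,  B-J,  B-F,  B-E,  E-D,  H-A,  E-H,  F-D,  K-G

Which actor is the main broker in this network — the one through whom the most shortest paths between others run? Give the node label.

F

Unnormalized betweenness of each node: A:43/12, B:185/84, C:3/4, D:185/84, E:293/60, F:2659/210, G:3161/420, H:1957/210, I:0, J:691/70, K:0.
F has the largest value, 2659/210, making it the main broker — the node through which the most shortest paths run.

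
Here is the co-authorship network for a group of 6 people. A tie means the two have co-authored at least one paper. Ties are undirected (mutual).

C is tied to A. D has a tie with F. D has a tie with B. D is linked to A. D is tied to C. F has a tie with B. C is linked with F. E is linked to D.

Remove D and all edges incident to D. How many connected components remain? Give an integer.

Without D, the remaining ties split the others into: {A, B, C, F}; {E}.
That's 2 separate components.

2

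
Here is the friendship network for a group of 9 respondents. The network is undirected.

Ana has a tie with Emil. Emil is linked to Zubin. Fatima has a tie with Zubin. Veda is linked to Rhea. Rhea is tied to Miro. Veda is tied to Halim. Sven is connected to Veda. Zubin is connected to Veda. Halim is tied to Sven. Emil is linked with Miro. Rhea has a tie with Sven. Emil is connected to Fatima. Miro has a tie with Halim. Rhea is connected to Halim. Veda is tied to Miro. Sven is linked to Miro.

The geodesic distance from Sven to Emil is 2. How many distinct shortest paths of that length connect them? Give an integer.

1

The shortest distance is 2, and the only length-2 path is Sven–Miro–Emil. So there is exactly 1 shortest path.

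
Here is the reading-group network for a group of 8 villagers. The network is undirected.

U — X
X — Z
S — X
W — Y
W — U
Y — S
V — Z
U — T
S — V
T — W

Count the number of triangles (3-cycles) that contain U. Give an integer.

1

U's neighbors: T, W, and X.
Neighbor pairs that are themselves tied: U–T–W. Each forms one triangle with U, for 1 in total.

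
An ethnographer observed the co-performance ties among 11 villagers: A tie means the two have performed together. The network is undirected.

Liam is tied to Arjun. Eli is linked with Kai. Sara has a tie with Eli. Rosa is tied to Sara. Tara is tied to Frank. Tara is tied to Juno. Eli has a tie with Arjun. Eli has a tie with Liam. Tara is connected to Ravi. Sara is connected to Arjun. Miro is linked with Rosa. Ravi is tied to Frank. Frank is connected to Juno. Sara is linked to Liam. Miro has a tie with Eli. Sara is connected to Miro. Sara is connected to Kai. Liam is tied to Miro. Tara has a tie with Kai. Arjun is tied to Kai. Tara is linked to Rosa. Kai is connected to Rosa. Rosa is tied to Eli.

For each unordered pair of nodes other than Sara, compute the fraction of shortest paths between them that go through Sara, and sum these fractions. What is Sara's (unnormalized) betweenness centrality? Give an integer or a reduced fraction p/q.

3

Pairs whose geodesics pass through Sara — Miro–Arjun: 1/3; Miro–Kai: 1/3; Arjun–Rosa: 1/3; Rosa–Liam: 1/3; Liam–Kai: 1/3; Liam–Frank: 2/6; Liam–Tara: 2/6; Liam–Juno: 2/6; Liam–Ravi: 2/6.
All other pairs contribute 0.
Summing the contributions gives betweenness(Sara) = 3.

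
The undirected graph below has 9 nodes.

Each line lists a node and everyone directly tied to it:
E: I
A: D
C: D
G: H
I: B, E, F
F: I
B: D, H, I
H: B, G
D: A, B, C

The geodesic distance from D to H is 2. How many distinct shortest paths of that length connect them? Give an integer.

The shortest distance is 2, and the only length-2 path is D–B–H. So there is exactly 1 shortest path.

1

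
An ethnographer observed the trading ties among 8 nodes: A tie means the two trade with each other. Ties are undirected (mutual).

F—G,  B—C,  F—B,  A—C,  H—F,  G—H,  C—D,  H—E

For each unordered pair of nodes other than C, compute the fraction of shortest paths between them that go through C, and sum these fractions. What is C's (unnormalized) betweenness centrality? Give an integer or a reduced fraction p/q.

Pairs whose geodesics pass through C — F–A: 1; F–D: 1; E–A: 1; E–D: 1; H–A: 1; H–D: 1; A–B: 1; A–G: 1; A–D: 1; B–D: 1; G–D: 1.
All other pairs contribute 0.
Summing the contributions gives betweenness(C) = 11.

11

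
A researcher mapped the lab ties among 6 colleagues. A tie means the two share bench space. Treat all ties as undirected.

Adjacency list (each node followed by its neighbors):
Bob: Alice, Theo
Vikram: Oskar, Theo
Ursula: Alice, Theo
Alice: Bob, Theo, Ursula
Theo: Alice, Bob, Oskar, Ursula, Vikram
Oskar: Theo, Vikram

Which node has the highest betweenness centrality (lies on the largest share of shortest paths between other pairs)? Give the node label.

Unnormalized betweenness of each node: Alice:1/2, Bob:0, Oskar:0, Theo:13/2, Ursula:0, Vikram:0.
Theo has the largest value, 13/2, making it the main broker — the node through which the most shortest paths run.

Theo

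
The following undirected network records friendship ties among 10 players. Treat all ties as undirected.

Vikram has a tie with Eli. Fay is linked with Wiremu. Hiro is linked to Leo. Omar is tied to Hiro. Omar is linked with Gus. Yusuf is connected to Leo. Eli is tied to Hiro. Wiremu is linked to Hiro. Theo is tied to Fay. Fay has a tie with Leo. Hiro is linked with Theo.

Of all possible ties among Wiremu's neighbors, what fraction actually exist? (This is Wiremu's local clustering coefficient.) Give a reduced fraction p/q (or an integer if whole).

0

Wiremu's neighbors: Fay and Hiro (k = 2).
Possible neighbor pairs: C(2,2) = 1. Edges among them: none → e = 0.
Clustering(Wiremu) = 0/1.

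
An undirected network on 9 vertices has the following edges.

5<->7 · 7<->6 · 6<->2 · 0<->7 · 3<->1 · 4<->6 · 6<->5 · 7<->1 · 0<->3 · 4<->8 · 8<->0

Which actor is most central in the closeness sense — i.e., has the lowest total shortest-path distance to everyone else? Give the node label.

7

Farness (sum of distances to all others) for each node — 0:14, 1:17, 2:20, 3:19, 4:16, 5:16, 6:13, 7:12, 8:17.
The smallest farness is 12, for 7, so 7 has the highest closeness.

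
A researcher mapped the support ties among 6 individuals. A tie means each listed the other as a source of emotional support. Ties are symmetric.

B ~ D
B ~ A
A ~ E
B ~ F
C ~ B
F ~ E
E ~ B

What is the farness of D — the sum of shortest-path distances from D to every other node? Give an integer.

9

Distances from D: A:2, B:1, C:2, E:2, F:2.
Sum = 2 + 1 + 2 + 2 + 2 = 9.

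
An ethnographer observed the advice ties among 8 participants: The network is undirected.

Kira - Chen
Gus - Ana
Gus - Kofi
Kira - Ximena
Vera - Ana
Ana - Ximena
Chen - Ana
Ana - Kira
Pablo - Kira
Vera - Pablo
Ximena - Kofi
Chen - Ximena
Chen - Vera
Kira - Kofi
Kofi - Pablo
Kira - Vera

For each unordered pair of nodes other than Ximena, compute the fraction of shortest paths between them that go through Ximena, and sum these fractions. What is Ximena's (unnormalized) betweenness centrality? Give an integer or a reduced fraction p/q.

Pairs whose geodesics pass through Ximena — Ana–Kofi: 1/3; Chen–Kofi: 1/2.
All other pairs contribute 0.
Summing the contributions gives betweenness(Ximena) = 5/6.

5/6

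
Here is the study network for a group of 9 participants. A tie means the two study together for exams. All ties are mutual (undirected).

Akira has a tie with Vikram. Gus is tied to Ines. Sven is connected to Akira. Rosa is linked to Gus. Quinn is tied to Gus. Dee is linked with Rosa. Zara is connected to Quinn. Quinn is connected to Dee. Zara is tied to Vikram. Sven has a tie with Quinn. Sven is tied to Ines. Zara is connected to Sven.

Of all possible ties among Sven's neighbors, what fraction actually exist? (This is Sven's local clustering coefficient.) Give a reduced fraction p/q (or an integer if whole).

1/6

Sven's neighbors: Akira, Ines, Quinn, and Zara (k = 4).
Possible neighbor pairs: C(4,2) = 6. Edges among them: Quinn–Zara → e = 1.
Clustering(Sven) = 1/6.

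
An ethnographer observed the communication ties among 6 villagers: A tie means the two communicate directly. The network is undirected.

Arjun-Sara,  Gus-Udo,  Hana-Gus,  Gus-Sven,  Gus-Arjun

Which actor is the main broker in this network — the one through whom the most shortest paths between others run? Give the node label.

Unnormalized betweenness of each node: Arjun:4, Gus:9, Hana:0, Sara:0, Sven:0, Udo:0.
Gus has the largest value, 9, making it the main broker — the node through which the most shortest paths run.

Gus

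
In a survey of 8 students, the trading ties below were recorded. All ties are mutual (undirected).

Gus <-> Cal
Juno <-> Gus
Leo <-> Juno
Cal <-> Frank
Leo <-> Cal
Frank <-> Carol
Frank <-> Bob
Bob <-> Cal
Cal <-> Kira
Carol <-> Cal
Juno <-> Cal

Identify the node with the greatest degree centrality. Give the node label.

Cal

Degrees — Bob:2, Cal:7, Carol:2, Frank:3, Gus:2, Juno:3, Kira:1, Leo:2.
The maximum is 7, attained only by Cal.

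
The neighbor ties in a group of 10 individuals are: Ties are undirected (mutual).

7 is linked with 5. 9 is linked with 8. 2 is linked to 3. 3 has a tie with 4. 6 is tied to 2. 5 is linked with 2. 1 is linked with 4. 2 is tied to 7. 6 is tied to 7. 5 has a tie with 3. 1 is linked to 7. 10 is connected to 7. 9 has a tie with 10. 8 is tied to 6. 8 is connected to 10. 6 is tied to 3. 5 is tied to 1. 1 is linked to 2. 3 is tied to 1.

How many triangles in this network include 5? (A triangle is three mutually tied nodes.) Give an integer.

5's neighbors: 1, 2, 3, and 7.
Neighbor pairs that are themselves tied: 5–1–2; 5–1–3; 5–1–7; 5–2–3; 5–2–7. Each forms one triangle with 5, for 5 in total.

5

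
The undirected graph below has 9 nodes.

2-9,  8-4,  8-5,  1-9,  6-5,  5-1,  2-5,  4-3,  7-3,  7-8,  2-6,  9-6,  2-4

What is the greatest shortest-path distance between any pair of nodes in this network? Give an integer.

4

Eccentricity of each node (its greatest distance to any other): 1:4, 2:3, 3:4, 4:3, 5:3, 6:3, 7:4, 8:3, 9:4.
The maximum eccentricity is 4, realized for instance by the pair 9–7 via 9 – 2 – 4 – 3 – 7. So the diameter is 4.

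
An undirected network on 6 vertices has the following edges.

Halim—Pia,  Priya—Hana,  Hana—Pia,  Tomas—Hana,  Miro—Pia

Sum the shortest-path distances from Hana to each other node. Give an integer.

Distances from Hana: Halim:2, Miro:2, Pia:1, Priya:1, Tomas:1.
Sum = 2 + 2 + 1 + 1 + 1 = 7.

7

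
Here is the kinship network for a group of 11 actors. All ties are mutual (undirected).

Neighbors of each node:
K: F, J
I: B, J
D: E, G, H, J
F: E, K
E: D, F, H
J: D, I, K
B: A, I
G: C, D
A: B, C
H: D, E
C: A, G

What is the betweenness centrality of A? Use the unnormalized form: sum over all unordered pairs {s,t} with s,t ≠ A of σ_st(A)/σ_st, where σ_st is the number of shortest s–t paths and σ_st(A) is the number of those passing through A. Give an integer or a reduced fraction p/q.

Pairs whose geodesics pass through A — I–C: 1; B–C: 1; B–G: 1.
All other pairs contribute 0.
Summing the contributions gives betweenness(A) = 3.

3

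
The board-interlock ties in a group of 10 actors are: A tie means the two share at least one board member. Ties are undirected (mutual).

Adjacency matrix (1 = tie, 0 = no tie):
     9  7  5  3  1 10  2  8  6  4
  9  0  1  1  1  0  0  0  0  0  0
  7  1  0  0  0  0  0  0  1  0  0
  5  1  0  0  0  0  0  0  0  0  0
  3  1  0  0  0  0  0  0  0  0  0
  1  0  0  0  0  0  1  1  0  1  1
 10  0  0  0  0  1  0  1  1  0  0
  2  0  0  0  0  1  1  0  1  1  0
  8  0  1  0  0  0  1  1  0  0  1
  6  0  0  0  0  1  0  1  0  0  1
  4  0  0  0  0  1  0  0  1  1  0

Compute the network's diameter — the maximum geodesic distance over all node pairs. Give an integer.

5

Eccentricity of each node (its greatest distance to any other): 1:5, 2:4, 3:5, 4:4, 5:5, 6:5, 7:3, 8:3, 9:4, 10:4.
The maximum eccentricity is 5, realized for instance by the pair 5–1 via 5 – 9 – 7 – 8 – 4 – 1. So the diameter is 5.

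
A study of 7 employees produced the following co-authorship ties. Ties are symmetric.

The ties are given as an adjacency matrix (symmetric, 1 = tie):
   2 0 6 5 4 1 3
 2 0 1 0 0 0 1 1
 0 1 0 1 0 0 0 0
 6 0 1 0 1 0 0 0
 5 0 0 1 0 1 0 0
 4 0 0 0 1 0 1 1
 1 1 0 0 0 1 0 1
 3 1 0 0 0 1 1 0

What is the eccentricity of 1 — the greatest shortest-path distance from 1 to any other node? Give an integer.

3

Distances from 1: 0:2, 2:1, 3:1, 4:1, 5:2, 6:3.
The largest is 3 (to 6), so the eccentricity of 1 is 3.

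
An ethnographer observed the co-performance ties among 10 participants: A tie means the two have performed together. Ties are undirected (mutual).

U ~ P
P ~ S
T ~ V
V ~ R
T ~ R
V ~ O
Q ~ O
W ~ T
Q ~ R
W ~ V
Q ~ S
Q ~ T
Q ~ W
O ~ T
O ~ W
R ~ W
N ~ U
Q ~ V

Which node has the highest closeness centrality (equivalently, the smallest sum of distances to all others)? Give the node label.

Farness (sum of distances to all others) for each node — N:35, O:20, P:21, Q:15, R:20, S:17, T:19, U:27, V:19, W:19.
The smallest farness is 15, for Q, so Q has the highest closeness.

Q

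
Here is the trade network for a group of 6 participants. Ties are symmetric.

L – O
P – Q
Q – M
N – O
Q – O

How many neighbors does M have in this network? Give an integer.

M is directly tied to Q. That is 1 neighbor, so the degree of M is 1.

1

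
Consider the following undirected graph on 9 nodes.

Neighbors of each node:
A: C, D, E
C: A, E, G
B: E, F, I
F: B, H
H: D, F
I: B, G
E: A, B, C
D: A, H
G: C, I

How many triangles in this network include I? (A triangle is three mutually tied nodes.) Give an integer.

I's neighbors are B and G, but none of them are tied to each other, so no triangle contains I.

0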